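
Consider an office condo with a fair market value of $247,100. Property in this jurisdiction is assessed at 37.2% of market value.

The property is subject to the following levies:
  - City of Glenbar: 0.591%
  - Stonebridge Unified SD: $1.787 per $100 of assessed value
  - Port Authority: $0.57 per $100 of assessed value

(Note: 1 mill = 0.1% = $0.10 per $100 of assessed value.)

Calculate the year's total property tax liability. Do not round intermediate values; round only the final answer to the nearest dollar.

$2,710

Assessed value = $247,100 × 0.372 = $91,921.2
City of Glenbar: $91,921.2 × 0.00591 = $543.254292
Stonebridge Unified SD: $91,921.2 × 0.01787 = $1,642.631844
Port Authority: $91,921.2 × 0.0057 = $523.95084
Total = $2,709.836976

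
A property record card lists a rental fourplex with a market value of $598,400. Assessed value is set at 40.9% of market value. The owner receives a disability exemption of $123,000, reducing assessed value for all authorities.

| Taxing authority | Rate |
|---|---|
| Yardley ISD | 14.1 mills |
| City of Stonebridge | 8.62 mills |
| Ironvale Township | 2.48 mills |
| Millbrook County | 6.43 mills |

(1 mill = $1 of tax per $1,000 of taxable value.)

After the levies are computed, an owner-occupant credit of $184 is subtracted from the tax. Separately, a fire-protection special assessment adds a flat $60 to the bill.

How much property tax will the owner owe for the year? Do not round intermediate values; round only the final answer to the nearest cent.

$3,726.81

Assessed value = $598,400 × 0.409 = $244,745.6
Taxable value = $244,745.6 − $123,000 = $121,745.6
Yardley ISD: $121,745.6 × 0.0141 = $1,716.61296
City of Stonebridge: $121,745.6 × 0.00862 = $1,049.447072
Ironvale Township: $121,745.6 × 0.00248 = $301.929088
Millbrook County: $121,745.6 × 0.00643 = $782.824208
Levies subtotal = $3,850.813328
After credit = $3,850.813328 − $184 = $3,666.813328
Total = $3,666.813328 + $60 = $3,726.813328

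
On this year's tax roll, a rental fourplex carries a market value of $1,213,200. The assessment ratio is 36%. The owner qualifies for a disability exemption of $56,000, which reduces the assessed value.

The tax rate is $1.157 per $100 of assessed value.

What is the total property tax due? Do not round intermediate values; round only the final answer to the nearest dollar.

Assessed value = $1,213,200 × 0.36 = $436,752
Taxable value = $436,752 − $56,000 = $380,752
Tax = $380,752 × 0.01157 = $4,405.30064

$4,405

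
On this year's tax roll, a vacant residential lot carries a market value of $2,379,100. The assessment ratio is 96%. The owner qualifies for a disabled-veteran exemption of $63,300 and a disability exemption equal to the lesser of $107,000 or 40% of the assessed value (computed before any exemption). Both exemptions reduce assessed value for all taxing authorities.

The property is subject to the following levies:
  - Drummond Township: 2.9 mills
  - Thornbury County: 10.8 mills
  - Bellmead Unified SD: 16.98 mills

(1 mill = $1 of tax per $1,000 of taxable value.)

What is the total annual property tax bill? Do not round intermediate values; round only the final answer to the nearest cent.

$64,846.35

Assessed value = $2,379,100 × 0.96 = $2,283,936
Disability exemption = min($107,000, 40% × $2,283,936) = min($107,000, $913,574.4) = $107,000 (dollar cap binds)
Taxable value = $2,283,936 − $63,300 − $107,000 = $2,113,636
Drummond Township: $2,113,636 × 0.0029 = $6,129.5444
Thornbury County: $2,113,636 × 0.0108 = $22,827.2688
Bellmead Unified SD: $2,113,636 × 0.01698 = $35,889.53928
Total = $64,846.35248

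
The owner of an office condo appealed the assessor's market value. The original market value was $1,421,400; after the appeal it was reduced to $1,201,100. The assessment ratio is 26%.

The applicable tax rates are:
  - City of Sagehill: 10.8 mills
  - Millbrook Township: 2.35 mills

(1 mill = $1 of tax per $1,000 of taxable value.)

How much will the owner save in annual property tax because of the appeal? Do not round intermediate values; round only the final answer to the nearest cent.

$753.21

Old assessed value = $1,421,400 × 0.26 = $369,564
New assessed value = $1,201,100 × 0.26 = $312,286
Combined rate = 0.0108 + 0.00235 = 0.01315
Old tax = $369,564 × 0.01315 = $4,859.7666
New tax = $312,286 × 0.01315 = $4,106.5609
Reduction = $4,859.7666 − $4,106.5609 = $753.2057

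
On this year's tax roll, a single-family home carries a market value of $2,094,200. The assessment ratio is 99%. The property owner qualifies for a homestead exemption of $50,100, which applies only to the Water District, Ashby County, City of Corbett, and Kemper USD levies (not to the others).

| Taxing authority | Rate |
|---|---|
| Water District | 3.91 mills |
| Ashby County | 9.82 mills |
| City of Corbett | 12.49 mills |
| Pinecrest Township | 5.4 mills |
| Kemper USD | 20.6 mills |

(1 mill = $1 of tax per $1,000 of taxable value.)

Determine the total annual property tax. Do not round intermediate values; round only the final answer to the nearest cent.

Assessed value = $2,094,200 × 0.99 = $2,073,258
Water District: ($2,073,258 − $50,100) × 0.00391 = $2,023,158 × 0.00391 = $7,910.54778
Ashby County: ($2,073,258 − $50,100) × 0.00982 = $2,023,158 × 0.00982 = $19,867.41156
City of Corbett: ($2,073,258 − $50,100) × 0.01249 = $2,023,158 × 0.01249 = $25,269.24342
Pinecrest Township: $2,073,258 × 0.0054 = $11,195.5932
Kemper USD: ($2,073,258 − $50,100) × 0.0206 = $2,023,158 × 0.0206 = $41,677.0548
Total = $105,919.85076

$105,919.85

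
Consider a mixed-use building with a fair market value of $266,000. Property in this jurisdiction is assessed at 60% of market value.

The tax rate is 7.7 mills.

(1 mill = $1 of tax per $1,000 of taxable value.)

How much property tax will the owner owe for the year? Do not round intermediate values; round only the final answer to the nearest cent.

$1,228.92

Assessed value = $266,000 × 0.6 = $159,600
Tax = $159,600 × 0.0077 = $1,228.92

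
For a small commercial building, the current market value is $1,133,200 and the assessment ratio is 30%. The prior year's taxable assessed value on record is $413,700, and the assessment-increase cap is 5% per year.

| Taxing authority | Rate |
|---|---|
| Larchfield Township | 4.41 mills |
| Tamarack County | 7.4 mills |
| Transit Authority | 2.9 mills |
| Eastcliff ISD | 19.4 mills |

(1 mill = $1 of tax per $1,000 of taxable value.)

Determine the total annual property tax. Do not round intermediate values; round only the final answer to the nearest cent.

Uncapped assessed value = $1,133,200 × 0.3 = $339,960
Cap limit = $413,700 × 1.05 = $434,385
Taxable assessed value = min($339,960, $434,385) = $339,960 (cap does not bind)
Larchfield Township: $339,960 × 0.00441 = $1,499.2236
Tamarack County: $339,960 × 0.0074 = $2,515.704
Transit Authority: $339,960 × 0.0029 = $985.884
Eastcliff ISD: $339,960 × 0.0194 = $6,595.224
Total = $11,596.0356

$11,596.04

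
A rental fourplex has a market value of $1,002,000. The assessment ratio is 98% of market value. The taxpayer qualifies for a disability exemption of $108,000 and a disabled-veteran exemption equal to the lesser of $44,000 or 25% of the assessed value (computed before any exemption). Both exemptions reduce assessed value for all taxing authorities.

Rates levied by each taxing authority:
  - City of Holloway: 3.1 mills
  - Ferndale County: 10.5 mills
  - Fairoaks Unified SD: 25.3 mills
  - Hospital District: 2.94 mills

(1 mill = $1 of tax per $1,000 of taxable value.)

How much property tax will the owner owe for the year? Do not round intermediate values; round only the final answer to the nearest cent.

$34,725.53

Assessed value = $1,002,000 × 0.98 = $981,960
Disabled-veteran exemption = min($44,000, 25% × $981,960) = min($44,000, $245,490) = $44,000 (dollar cap binds)
Taxable value = $981,960 − $108,000 − $44,000 = $829,960
City of Holloway: $829,960 × 0.0031 = $2,572.876
Ferndale County: $829,960 × 0.0105 = $8,714.58
Fairoaks Unified SD: $829,960 × 0.0253 = $20,997.988
Hospital District: $829,960 × 0.00294 = $2,440.0824
Total = $34,725.5264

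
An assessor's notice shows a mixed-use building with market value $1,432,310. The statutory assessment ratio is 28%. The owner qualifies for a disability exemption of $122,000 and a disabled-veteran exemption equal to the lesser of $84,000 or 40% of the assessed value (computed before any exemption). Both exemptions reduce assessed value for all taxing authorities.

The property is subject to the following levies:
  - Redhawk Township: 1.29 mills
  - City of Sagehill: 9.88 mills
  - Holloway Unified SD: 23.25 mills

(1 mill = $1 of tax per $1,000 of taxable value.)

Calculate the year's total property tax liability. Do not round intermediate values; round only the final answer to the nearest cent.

Assessed value = $1,432,310 × 0.28 = $401,046.8
Disabled-veteran exemption = min($84,000, 40% × $401,046.8) = min($84,000, $160,418.72) = $84,000 (dollar cap binds)
Taxable value = $401,046.8 − $122,000 − $84,000 = $195,046.8
Redhawk Township: $195,046.8 × 0.00129 = $251.610372
City of Sagehill: $195,046.8 × 0.00988 = $1,927.062384
Holloway Unified SD: $195,046.8 × 0.02325 = $4,534.8381
Total = $6,713.510856

$6,713.51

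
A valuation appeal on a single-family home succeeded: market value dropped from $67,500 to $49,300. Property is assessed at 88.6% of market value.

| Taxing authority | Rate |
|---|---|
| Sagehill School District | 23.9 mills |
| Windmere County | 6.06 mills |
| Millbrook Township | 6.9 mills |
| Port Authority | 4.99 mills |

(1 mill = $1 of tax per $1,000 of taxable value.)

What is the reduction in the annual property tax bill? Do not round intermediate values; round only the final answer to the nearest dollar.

$675

Old assessed value = $67,500 × 0.886 = $59,805
New assessed value = $49,300 × 0.886 = $43,679.8
Combined rate = 0.0239 + 0.00606 + 0.0069 + 0.00499 = 0.04185
Old tax = $59,805 × 0.04185 = $2,502.83925
New tax = $43,679.8 × 0.04185 = $1,827.99963
Reduction = $2,502.83925 − $1,827.99963 = $674.83962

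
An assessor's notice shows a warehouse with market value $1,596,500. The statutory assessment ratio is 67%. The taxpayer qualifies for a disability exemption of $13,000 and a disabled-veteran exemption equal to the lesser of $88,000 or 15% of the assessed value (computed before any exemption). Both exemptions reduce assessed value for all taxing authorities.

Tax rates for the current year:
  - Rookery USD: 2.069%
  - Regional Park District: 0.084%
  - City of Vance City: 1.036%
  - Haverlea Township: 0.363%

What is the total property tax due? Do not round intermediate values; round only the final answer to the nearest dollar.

$34,407

Assessed value = $1,596,500 × 0.67 = $1,069,655
Disabled-veteran exemption = min($88,000, 15% × $1,069,655) = min($88,000, $160,448.25) = $88,000 (dollar cap binds)
Taxable value = $1,069,655 − $13,000 − $88,000 = $968,655
Rookery USD: $968,655 × 0.02069 = $20,041.47195
Regional Park District: $968,655 × 0.00084 = $813.6702
City of Vance City: $968,655 × 0.01036 = $10,035.2658
Haverlea Township: $968,655 × 0.00363 = $3,516.21765
Total = $34,406.6256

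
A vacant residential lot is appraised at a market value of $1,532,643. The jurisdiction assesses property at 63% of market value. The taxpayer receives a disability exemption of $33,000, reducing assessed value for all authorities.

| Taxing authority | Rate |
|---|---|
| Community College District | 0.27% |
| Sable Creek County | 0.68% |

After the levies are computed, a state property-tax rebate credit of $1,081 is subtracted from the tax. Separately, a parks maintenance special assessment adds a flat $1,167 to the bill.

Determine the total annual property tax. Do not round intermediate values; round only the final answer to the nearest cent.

$8,945.37

Assessed value = $1,532,643 × 0.63 = $965,565.09
Taxable value = $965,565.09 − $33,000 = $932,565.09
Community College District: $932,565.09 × 0.0027 = $2,517.925743
Sable Creek County: $932,565.09 × 0.0068 = $6,341.442612
Levies subtotal = $8,859.368355
After credit = $8,859.368355 − $1,081 = $7,778.368355
Total = $7,778.368355 + $1,167 = $8,945.368355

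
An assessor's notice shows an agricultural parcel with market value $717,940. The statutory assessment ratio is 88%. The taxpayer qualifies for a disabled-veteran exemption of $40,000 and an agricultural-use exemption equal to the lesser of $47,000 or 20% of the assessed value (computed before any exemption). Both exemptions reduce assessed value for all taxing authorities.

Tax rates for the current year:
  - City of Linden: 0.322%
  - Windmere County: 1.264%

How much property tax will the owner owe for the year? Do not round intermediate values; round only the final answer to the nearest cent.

Assessed value = $717,940 × 0.88 = $631,787.2
Agricultural-use exemption = min($47,000, 20% × $631,787.2) = min($47,000, $126,357.44) = $47,000 (dollar cap binds)
Taxable value = $631,787.2 − $40,000 − $47,000 = $544,787.2
City of Linden: $544,787.2 × 0.00322 = $1,754.214784
Windmere County: $544,787.2 × 0.01264 = $6,886.110208
Total = $8,640.324992

$8,640.32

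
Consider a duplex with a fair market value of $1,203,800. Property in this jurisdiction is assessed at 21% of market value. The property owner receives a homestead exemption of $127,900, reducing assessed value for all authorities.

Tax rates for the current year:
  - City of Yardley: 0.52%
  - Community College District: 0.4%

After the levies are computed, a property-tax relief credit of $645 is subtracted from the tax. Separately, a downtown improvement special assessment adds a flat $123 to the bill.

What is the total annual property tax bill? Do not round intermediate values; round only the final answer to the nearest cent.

Assessed value = $1,203,800 × 0.21 = $252,798
Taxable value = $252,798 − $127,900 = $124,898
City of Yardley: $124,898 × 0.0052 = $649.4696
Community College District: $124,898 × 0.004 = $499.592
Levies subtotal = $1,149.0616
After credit = $1,149.0616 − $645 = $504.0616
Total = $504.0616 + $123 = $627.0616

$627.06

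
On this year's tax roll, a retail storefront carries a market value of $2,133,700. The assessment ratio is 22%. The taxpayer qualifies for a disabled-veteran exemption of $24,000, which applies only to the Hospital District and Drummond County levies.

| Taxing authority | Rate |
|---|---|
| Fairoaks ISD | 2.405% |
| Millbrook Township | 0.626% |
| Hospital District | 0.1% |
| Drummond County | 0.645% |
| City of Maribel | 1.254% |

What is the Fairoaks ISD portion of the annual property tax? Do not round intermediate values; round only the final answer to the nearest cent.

$11,289.41

Assessed value = $2,133,700 × 0.22 = $469,414
Fairoaks ISD taxable value = $469,414 (exemption does not apply)
Fairoaks ISD levy = $469,414 × 0.02405 = $11,289.4067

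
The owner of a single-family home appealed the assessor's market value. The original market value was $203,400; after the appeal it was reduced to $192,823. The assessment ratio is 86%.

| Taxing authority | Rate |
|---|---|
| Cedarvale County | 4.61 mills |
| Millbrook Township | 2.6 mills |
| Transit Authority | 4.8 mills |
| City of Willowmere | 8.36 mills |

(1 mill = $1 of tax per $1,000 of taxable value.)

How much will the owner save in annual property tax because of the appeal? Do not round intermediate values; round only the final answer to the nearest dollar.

Old assessed value = $203,400 × 0.86 = $174,924
New assessed value = $192,823 × 0.86 = $165,827.78
Combined rate = 0.00461 + 0.0026 + 0.0048 + 0.00836 = 0.02037
Old tax = $174,924 × 0.02037 = $3,563.20188
New tax = $165,827.78 × 0.02037 = $3,377.9118786
Reduction = $3,563.20188 − $3,377.9118786 = $185.2900014

$185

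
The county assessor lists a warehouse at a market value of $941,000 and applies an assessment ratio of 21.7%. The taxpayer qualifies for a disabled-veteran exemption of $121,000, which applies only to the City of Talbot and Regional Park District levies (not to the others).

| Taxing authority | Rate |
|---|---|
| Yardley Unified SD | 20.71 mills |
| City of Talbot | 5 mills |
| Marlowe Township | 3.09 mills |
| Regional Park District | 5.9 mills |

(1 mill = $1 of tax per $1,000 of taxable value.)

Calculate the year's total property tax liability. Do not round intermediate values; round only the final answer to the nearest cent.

Assessed value = $941,000 × 0.217 = $204,197
Yardley Unified SD: $204,197 × 0.02071 = $4,228.91987
City of Talbot: ($204,197 − $121,000) × 0.005 = $83,197 × 0.005 = $415.985
Marlowe Township: $204,197 × 0.00309 = $630.96873
Regional Park District: ($204,197 − $121,000) × 0.0059 = $83,197 × 0.0059 = $490.8623
Total = $5,766.7359

$5,766.74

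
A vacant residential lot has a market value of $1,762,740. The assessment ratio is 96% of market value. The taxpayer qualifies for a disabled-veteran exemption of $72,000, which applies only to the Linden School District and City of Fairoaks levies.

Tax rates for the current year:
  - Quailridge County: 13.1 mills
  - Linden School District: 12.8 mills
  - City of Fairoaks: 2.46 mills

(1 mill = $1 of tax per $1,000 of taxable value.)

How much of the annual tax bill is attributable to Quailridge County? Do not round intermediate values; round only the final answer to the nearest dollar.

$22,168

Assessed value = $1,762,740 × 0.96 = $1,692,230.4
Quailridge County taxable value = $1,692,230.4 (exemption does not apply)
Quailridge County levy = $1,692,230.4 × 0.0131 = $22,168.21824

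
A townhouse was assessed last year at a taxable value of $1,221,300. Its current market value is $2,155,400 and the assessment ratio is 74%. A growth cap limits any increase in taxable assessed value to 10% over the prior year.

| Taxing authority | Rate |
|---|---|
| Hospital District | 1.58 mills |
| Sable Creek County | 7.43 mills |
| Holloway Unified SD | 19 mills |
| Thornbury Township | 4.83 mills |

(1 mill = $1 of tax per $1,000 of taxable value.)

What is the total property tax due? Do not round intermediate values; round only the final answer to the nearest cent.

$44,118.24

Uncapped assessed value = $2,155,400 × 0.74 = $1,594,996
Cap limit = $1,221,300 × 1.1 = $1,343,430
Taxable assessed value = min($1,594,996, $1,343,430) = $1,343,430 (cap binds)
Hospital District: $1,343,430 × 0.00158 = $2,122.6194
Sable Creek County: $1,343,430 × 0.00743 = $9,981.6849
Holloway Unified SD: $1,343,430 × 0.019 = $25,525.17
Thornbury Township: $1,343,430 × 0.00483 = $6,488.7669
Total = $44,118.2412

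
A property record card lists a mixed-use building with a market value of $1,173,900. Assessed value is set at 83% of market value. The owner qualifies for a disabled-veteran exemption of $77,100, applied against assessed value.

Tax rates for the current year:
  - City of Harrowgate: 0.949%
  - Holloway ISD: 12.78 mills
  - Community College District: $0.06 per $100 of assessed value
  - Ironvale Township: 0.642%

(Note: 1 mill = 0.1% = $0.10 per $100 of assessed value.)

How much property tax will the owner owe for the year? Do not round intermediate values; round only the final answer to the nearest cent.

Assessed value = $1,173,900 × 0.83 = $974,337
Taxable value = $974,337 − $77,100 = $897,237
City of Harrowgate: $897,237 × 0.00949 = $8,514.77913
Holloway ISD: $897,237 × 0.01278 = $11,466.68886
Community College District: $897,237 × 0.0006 = $538.3422
Ironvale Township: $897,237 × 0.00642 = $5,760.26154
Total = $26,280.07173

$26,280.07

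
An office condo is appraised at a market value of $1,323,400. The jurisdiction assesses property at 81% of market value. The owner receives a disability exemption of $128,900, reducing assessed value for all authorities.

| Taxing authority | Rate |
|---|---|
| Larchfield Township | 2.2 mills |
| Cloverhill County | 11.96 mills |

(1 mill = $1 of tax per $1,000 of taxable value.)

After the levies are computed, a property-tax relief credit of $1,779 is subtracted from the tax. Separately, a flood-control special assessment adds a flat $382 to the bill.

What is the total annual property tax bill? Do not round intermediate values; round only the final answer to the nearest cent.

Assessed value = $1,323,400 × 0.81 = $1,071,954
Taxable value = $1,071,954 − $128,900 = $943,054
Larchfield Township: $943,054 × 0.0022 = $2,074.7188
Cloverhill County: $943,054 × 0.01196 = $11,278.92584
Levies subtotal = $13,353.64464
After credit = $13,353.64464 − $1,779 = $11,574.64464
Total = $11,574.64464 + $382 = $11,956.64464

$11,956.64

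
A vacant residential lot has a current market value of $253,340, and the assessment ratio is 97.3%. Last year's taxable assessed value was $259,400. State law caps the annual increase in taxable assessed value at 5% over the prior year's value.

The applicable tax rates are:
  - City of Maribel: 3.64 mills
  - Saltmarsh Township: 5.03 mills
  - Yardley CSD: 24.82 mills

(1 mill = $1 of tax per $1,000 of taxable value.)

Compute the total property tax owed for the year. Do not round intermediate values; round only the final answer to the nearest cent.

Uncapped assessed value = $253,340 × 0.973 = $246,499.82
Cap limit = $259,400 × 1.05 = $272,370
Taxable assessed value = min($246,499.82, $272,370) = $246,499.82 (cap does not bind)
City of Maribel: $246,499.82 × 0.00364 = $897.2593448
Saltmarsh Township: $246,499.82 × 0.00503 = $1,239.8940946
Yardley CSD: $246,499.82 × 0.02482 = $6,118.1255324
Total = $8,255.2789718

$8,255.28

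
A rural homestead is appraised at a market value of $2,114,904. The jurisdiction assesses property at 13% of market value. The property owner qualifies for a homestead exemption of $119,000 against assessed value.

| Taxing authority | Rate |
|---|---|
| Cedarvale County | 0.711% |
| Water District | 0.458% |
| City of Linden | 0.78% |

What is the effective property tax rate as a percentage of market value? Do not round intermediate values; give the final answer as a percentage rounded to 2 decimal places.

Assessed value = $2,114,904 × 0.13 = $274,937.52
Taxable value = $274,937.52 − $119,000 = $155,937.52
Cedarvale County: $155,937.52 × 0.00711 = $1,108.7157672
Water District: $155,937.52 × 0.00458 = $714.1938416
City of Linden: $155,937.52 × 0.0078 = $1,216.312656
Total tax = $3,039.2222648
Effective rate = $3,039.2222648 ÷ $2,114,904 = 0.14% of market value

0.14%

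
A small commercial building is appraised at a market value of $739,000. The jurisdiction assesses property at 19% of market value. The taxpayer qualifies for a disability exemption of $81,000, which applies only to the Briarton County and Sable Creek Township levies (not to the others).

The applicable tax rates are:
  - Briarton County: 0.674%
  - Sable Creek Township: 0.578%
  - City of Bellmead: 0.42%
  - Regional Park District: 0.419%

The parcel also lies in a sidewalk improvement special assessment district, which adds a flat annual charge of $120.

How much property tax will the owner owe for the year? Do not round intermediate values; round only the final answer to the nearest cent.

$2,041.85

Assessed value = $739,000 × 0.19 = $140,410
Briarton County: ($140,410 − $81,000) × 0.00674 = $59,410 × 0.00674 = $400.4234
Sable Creek Township: ($140,410 − $81,000) × 0.00578 = $59,410 × 0.00578 = $343.3898
City of Bellmead: $140,410 × 0.0042 = $589.722
Regional Park District: $140,410 × 0.00419 = $588.3179
Levies subtotal = $1,921.8531
Total = $1,921.8531 + $120 = $2,041.8531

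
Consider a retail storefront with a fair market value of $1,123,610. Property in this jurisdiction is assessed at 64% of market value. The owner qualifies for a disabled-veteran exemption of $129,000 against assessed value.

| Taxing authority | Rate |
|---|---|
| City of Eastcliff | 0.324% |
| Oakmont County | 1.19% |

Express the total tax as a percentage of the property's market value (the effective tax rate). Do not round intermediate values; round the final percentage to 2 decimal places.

0.80%

Assessed value = $1,123,610 × 0.64 = $719,110.4
Taxable value = $719,110.4 − $129,000 = $590,110.4
City of Eastcliff: $590,110.4 × 0.00324 = $1,911.957696
Oakmont County: $590,110.4 × 0.0119 = $7,022.31376
Total tax = $8,934.271456
Effective rate = $8,934.271456 ÷ $1,123,610 = 0.80% of market value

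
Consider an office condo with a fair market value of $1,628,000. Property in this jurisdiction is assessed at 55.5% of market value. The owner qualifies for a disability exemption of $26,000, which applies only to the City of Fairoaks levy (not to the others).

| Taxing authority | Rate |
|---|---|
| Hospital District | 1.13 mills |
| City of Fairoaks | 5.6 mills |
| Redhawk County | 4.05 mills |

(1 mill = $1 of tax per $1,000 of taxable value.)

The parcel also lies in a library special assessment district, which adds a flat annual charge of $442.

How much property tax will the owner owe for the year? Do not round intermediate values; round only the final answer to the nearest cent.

$10,036.56

Assessed value = $1,628,000 × 0.555 = $903,540
Hospital District: $903,540 × 0.00113 = $1,021.0002
City of Fairoaks: ($903,540 − $26,000) × 0.0056 = $877,540 × 0.0056 = $4,914.224
Redhawk County: $903,540 × 0.00405 = $3,659.337
Levies subtotal = $9,594.5612
Total = $9,594.5612 + $442 = $10,036.5612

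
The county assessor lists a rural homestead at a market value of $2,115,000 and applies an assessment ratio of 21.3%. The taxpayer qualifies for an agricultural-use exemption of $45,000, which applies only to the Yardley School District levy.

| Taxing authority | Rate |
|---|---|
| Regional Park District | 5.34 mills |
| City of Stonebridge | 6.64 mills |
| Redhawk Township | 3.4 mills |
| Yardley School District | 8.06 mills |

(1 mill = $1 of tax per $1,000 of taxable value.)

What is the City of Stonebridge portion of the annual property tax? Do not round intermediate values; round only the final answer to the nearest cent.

Assessed value = $2,115,000 × 0.213 = $450,495
City of Stonebridge taxable value = $450,495 (exemption does not apply)
City of Stonebridge levy = $450,495 × 0.00664 = $2,991.2868

$2,991.29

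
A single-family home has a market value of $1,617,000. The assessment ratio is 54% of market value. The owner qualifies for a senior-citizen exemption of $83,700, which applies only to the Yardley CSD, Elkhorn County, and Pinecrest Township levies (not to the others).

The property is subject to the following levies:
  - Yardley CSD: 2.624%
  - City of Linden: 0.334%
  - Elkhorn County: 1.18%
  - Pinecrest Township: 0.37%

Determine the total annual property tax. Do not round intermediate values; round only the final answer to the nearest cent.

$35,869.32

Assessed value = $1,617,000 × 0.54 = $873,180
Yardley CSD: ($873,180 − $83,700) × 0.02624 = $789,480 × 0.02624 = $20,715.9552
City of Linden: $873,180 × 0.00334 = $2,916.4212
Elkhorn County: ($873,180 − $83,700) × 0.0118 = $789,480 × 0.0118 = $9,315.864
Pinecrest Township: ($873,180 − $83,700) × 0.0037 = $789,480 × 0.0037 = $2,921.076
Total = $35,869.3164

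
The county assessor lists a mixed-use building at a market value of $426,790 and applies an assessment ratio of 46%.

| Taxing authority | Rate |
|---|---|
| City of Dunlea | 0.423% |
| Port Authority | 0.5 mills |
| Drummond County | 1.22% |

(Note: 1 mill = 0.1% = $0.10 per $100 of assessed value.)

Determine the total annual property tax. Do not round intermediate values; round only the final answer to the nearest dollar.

$3,324

Assessed value = $426,790 × 0.46 = $196,323.4
City of Dunlea: $196,323.4 × 0.00423 = $830.447982
Port Authority: $196,323.4 × 0.0005 = $98.1617
Drummond County: $196,323.4 × 0.0122 = $2,395.14548
Total = $3,323.755162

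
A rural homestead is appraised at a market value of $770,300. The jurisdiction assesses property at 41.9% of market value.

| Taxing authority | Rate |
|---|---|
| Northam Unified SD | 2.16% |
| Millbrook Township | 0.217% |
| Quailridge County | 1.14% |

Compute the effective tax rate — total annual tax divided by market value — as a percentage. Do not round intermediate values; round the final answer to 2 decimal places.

1.47%

Assessed value = $770,300 × 0.419 = $322,755.7
Northam Unified SD: $322,755.7 × 0.0216 = $6,971.52312
Millbrook Township: $322,755.7 × 0.00217 = $700.379869
Quailridge County: $322,755.7 × 0.0114 = $3,679.41498
Total tax = $11,351.317969
Effective rate = $11,351.317969 ÷ $770,300 = 1.47% of market value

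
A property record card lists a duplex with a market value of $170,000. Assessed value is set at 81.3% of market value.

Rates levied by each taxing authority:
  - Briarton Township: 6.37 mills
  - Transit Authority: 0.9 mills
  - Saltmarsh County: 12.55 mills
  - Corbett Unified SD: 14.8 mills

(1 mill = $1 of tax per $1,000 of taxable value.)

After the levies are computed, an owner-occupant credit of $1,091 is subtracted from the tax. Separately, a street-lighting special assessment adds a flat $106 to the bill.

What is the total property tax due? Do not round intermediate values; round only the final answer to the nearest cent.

Assessed value = $170,000 × 0.813 = $138,210
Briarton Township: $138,210 × 0.00637 = $880.3977
Transit Authority: $138,210 × 0.0009 = $124.389
Saltmarsh County: $138,210 × 0.01255 = $1,734.5355
Corbett Unified SD: $138,210 × 0.0148 = $2,045.508
Levies subtotal = $4,784.8302
After credit = $4,784.8302 − $1,091 = $3,693.8302
Total = $3,693.8302 + $106 = $3,799.8302

$3,799.83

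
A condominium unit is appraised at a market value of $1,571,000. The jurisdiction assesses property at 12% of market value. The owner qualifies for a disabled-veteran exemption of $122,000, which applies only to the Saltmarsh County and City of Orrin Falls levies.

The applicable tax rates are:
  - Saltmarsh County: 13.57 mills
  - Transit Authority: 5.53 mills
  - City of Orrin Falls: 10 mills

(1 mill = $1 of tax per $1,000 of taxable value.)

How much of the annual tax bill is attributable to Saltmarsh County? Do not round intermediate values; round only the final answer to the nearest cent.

$902.68

Assessed value = $1,571,000 × 0.12 = $188,520
Saltmarsh County taxable value = $188,520 − $122,000 = $66,520
Saltmarsh County levy = $66,520 × 0.01357 = $902.6764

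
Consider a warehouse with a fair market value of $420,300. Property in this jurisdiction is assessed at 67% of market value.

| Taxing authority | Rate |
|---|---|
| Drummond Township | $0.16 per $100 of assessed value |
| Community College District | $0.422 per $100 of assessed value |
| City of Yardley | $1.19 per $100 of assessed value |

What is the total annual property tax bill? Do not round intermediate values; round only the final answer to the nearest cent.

$4,989.97

Assessed value = $420,300 × 0.67 = $281,601
Drummond Township: $281,601 × 0.0016 = $450.5616
Community College District: $281,601 × 0.00422 = $1,188.35622
City of Yardley: $281,601 × 0.0119 = $3,351.0519
Total = $450.5616 + $1,188.35622 + $3,351.0519 = $4,989.96972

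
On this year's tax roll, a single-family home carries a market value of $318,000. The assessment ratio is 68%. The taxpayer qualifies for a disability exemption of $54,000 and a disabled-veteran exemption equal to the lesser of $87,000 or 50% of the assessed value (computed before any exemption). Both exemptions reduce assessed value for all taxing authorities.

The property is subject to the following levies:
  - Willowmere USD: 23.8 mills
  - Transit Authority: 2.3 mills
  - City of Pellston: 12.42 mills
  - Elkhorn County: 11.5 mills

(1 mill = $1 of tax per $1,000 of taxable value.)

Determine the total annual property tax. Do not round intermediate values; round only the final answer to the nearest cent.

Assessed value = $318,000 × 0.68 = $216,240
Disabled-veteran exemption = min($87,000, 50% × $216,240) = min($87,000, $108,120) = $87,000 (dollar cap binds)
Taxable value = $216,240 − $54,000 − $87,000 = $75,240
Willowmere USD: $75,240 × 0.0238 = $1,790.712
Transit Authority: $75,240 × 0.0023 = $173.052
City of Pellston: $75,240 × 0.01242 = $934.4808
Elkhorn County: $75,240 × 0.0115 = $865.26
Total = $3,763.5048

$3,763.50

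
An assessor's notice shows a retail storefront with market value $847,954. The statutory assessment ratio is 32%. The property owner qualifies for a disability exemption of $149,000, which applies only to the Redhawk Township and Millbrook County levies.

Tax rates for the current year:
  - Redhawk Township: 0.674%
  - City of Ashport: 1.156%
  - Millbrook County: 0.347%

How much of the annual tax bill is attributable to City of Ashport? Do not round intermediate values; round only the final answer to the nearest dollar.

$3,137

Assessed value = $847,954 × 0.32 = $271,345.28
City of Ashport taxable value = $271,345.28 (exemption does not apply)
City of Ashport levy = $271,345.28 × 0.01156 = $3,136.7514368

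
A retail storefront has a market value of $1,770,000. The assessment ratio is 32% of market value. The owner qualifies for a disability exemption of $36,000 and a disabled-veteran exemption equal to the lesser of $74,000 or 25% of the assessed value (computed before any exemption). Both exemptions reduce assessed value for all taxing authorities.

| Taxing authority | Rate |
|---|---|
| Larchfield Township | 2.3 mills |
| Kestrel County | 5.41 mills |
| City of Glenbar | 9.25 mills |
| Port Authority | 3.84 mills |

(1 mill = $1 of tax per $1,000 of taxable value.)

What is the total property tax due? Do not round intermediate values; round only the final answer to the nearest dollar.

$9,493

Assessed value = $1,770,000 × 0.32 = $566,400
Disabled-veteran exemption = min($74,000, 25% × $566,400) = min($74,000, $141,600) = $74,000 (dollar cap binds)
Taxable value = $566,400 − $36,000 − $74,000 = $456,400
Larchfield Township: $456,400 × 0.0023 = $1,049.72
Kestrel County: $456,400 × 0.00541 = $2,469.124
City of Glenbar: $456,400 × 0.00925 = $4,221.7
Port Authority: $456,400 × 0.00384 = $1,752.576
Total = $9,493.12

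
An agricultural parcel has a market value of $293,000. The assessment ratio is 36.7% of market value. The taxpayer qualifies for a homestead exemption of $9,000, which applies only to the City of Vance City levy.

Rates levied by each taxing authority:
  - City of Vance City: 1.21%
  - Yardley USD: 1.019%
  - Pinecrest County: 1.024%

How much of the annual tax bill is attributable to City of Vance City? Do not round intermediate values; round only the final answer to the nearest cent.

$1,192.23

Assessed value = $293,000 × 0.367 = $107,531
City of Vance City taxable value = $107,531 − $9,000 = $98,531
City of Vance City levy = $98,531 × 0.0121 = $1,192.2251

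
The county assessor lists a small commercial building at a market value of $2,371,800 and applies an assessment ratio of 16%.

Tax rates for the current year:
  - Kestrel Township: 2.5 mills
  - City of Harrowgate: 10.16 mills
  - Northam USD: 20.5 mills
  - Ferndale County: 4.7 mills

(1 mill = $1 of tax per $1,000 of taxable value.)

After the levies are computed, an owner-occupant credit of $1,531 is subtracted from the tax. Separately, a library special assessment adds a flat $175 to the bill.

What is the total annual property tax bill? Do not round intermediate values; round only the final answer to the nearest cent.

Assessed value = $2,371,800 × 0.16 = $379,488
Kestrel Township: $379,488 × 0.0025 = $948.72
City of Harrowgate: $379,488 × 0.01016 = $3,855.59808
Northam USD: $379,488 × 0.0205 = $7,779.504
Ferndale County: $379,488 × 0.0047 = $1,783.5936
Levies subtotal = $14,367.41568
After credit = $14,367.41568 − $1,531 = $12,836.41568
Total = $12,836.41568 + $175 = $13,011.41568

$13,011.42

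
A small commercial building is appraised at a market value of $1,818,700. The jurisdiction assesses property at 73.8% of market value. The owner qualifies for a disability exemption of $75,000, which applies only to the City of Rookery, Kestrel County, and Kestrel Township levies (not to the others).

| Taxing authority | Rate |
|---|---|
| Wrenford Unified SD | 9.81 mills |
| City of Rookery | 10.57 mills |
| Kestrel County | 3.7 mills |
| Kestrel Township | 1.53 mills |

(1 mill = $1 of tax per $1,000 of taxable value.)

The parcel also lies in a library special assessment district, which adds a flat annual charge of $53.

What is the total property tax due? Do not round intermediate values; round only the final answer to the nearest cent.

Assessed value = $1,818,700 × 0.738 = $1,342,200.6
Wrenford Unified SD: $1,342,200.6 × 0.00981 = $13,166.987886
City of Rookery: ($1,342,200.6 − $75,000) × 0.01057 = $1,267,200.6 × 0.01057 = $13,394.310342
Kestrel County: ($1,342,200.6 − $75,000) × 0.0037 = $1,267,200.6 × 0.0037 = $4,688.64222
Kestrel Township: ($1,342,200.6 − $75,000) × 0.00153 = $1,267,200.6 × 0.00153 = $1,938.816918
Levies subtotal = $33,188.757366
Total = $33,188.757366 + $53 = $33,241.757366

$33,241.76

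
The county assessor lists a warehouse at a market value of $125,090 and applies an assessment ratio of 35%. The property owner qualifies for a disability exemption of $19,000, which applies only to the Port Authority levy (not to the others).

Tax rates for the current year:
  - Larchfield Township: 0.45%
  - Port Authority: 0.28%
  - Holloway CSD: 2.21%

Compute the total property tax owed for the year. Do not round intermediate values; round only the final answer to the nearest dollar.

$1,234

Assessed value = $125,090 × 0.35 = $43,781.5
Larchfield Township: $43,781.5 × 0.0045 = $197.01675
Port Authority: ($43,781.5 − $19,000) × 0.0028 = $24,781.5 × 0.0028 = $69.3882
Holloway CSD: $43,781.5 × 0.0221 = $967.57115
Total = $1,233.9761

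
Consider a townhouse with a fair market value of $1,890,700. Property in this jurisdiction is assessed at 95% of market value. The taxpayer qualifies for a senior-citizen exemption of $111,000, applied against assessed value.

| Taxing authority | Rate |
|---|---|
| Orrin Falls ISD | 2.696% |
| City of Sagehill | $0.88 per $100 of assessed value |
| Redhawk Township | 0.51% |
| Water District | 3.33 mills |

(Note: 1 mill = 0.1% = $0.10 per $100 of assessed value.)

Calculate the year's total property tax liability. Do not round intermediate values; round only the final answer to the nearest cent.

Assessed value = $1,890,700 × 0.95 = $1,796,165
Taxable value = $1,796,165 − $111,000 = $1,685,165
Orrin Falls ISD: $1,685,165 × 0.02696 = $45,432.0484
City of Sagehill: $1,685,165 × 0.0088 = $14,829.452
Redhawk Township: $1,685,165 × 0.0051 = $8,594.3415
Water District: $1,685,165 × 0.00333 = $5,611.59945
Total = $74,467.44135

$74,467.44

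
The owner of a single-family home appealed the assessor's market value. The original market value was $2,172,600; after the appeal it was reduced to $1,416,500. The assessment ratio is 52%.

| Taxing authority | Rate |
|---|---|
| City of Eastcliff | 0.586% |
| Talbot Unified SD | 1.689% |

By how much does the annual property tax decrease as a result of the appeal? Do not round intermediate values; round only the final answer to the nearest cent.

$8,944.66

Old assessed value = $2,172,600 × 0.52 = $1,129,752
New assessed value = $1,416,500 × 0.52 = $736,580
Combined rate = 0.00586 + 0.01689 = 0.02275
Old tax = $1,129,752 × 0.02275 = $25,701.858
New tax = $736,580 × 0.02275 = $16,757.195
Reduction = $25,701.858 − $16,757.195 = $8,944.663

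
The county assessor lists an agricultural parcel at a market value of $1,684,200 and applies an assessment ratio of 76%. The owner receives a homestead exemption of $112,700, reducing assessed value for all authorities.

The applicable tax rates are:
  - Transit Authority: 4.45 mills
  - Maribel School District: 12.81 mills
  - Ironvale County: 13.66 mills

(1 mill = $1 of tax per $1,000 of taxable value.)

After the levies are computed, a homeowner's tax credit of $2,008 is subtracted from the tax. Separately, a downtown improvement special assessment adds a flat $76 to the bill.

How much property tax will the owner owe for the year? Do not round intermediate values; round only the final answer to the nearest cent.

Assessed value = $1,684,200 × 0.76 = $1,279,992
Taxable value = $1,279,992 − $112,700 = $1,167,292
Transit Authority: $1,167,292 × 0.00445 = $5,194.4494
Maribel School District: $1,167,292 × 0.01281 = $14,953.01052
Ironvale County: $1,167,292 × 0.01366 = $15,945.20872
Levies subtotal = $36,092.66864
After credit = $36,092.66864 − $2,008 = $34,084.66864
Total = $34,084.66864 + $76 = $34,160.66864

$34,160.67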